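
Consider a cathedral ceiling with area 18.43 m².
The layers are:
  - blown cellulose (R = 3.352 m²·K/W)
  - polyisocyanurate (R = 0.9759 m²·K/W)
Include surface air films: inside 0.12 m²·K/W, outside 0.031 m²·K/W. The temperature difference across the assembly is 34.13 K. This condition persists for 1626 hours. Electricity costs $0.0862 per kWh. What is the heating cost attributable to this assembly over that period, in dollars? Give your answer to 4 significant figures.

R_total = 0.12 + 3.352 + 0.9759 + 0.031 = 4.4789 m²·K/W
Q = 18.43 × 34.13 / 4.4789 = 140.44 W
E = 140.44 W × 1626 h / 1000 = 228.36 kWh
Cost = 228.36 × 0.0862 = $19.684

19.68 dollars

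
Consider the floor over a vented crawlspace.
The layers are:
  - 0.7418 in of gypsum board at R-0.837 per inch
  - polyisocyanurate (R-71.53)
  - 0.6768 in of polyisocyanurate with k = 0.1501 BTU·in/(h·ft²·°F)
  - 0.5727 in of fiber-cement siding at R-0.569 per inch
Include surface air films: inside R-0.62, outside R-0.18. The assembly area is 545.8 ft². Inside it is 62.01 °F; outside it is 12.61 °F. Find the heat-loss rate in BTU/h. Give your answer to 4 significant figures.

0.7418 × 0.837 = 0.62089
0.6768/0.1501 = 4.509
0.5727 × 0.569 = 0.32587
R_total = 0.62 + 0.62089 + 71.53 + 4.509 + 0.32587 + 0.18 = 77.786 ft²·°F·h/BTU
Q = A·ΔT/R = 545.8 × (62.01 − 12.61) / 77.786 = 346.63 BTU/h

346.6 BTU/h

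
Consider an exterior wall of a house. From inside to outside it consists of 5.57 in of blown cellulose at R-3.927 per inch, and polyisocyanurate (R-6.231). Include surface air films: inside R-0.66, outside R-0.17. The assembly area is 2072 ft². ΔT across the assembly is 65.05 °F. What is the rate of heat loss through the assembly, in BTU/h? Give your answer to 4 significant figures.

5.57 × 3.927 = 21.873
R_total = 0.66 + 21.873 + 6.231 + 0.17 = 28.934 ft²·°F·h/BTU
Q = A·ΔT/R = 2072 × 65.05 / 28.934 = 4658.2 BTU/h

4658 BTU/h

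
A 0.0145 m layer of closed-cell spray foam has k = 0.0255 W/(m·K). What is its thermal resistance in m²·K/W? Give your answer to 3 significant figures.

0.569 m²·K/W

R = L/k = 0.0145/0.0255 = 0.5686 m²·K/W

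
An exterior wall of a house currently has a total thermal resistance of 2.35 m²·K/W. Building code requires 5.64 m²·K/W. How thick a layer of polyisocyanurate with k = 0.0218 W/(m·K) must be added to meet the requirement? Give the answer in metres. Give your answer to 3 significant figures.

ΔR = 5.64 − 2.35 = 3.29 m²·K/W
L = ΔR × k = 3.29 × 0.0218 = 0.07172 m

0.0717 m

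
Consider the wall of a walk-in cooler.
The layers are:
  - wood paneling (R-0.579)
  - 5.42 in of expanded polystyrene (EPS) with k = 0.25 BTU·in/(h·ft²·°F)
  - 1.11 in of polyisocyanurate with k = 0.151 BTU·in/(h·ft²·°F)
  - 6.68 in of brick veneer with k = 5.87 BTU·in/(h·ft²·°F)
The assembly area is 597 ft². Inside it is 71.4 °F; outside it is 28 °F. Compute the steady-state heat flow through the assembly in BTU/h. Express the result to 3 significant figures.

5.42/0.25 = 21.68
1.11/0.151 = 7.351
6.68/5.87 = 1.138
R_total = 0.579 + 21.68 + 7.351 + 1.138 = 30.75 ft²·°F·h/BTU
Q = A·ΔT/R = 597 × (71.4 − 28) / 30.75 = 842.7 BTU/h

843 BTU/h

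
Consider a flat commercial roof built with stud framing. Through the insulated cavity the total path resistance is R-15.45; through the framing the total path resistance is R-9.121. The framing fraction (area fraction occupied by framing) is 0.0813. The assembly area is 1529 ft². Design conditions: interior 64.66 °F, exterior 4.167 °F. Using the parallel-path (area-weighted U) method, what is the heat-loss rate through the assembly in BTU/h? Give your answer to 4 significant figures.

U_eff = 0.9187/15.45 + 0.0813/9.121 = 0.059463 + 0.0089135 = 0.068376
R_eff = 1/U_eff = 14.625 ft²·°F·h/BTU
Q = 1529 × (64.66 − 4.167) / 14.625 = 6324.4 BTU/h

6324 BTU/h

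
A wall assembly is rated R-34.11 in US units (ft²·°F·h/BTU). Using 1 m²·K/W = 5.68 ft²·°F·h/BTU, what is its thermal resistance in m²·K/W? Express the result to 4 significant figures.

R_SI = 34.11/5.68 = 6.0053

6.005 m²·K/W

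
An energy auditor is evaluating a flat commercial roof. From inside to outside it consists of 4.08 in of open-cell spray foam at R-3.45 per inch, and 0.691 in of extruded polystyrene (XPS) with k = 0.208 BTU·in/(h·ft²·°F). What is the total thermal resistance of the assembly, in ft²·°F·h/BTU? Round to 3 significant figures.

4.08 × 3.45 = 14.08
0.691/0.208 = 3.322
R_total = 14.08 + 3.322 = 17.4 ft²·°F·h/BTU

17.4 ft²·°F·h/BTU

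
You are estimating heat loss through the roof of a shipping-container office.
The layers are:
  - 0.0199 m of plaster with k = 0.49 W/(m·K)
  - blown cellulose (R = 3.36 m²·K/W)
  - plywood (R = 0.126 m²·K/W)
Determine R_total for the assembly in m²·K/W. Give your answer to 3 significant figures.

3.53 m²·K/W

0.0199/0.49 = 0.04061
R_total = 0.04061 + 3.36 + 0.126 = 3.527 m²·K/W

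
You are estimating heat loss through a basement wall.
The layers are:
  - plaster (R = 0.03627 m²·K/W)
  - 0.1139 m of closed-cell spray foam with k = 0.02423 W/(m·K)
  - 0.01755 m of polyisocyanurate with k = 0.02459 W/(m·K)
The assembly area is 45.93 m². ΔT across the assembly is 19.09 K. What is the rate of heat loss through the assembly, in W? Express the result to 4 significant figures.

0.1139/0.02423 = 4.7008
0.01755/0.02459 = 0.7137
R_total = 0.03627 + 4.7008 + 0.7137 = 5.4508 m²·K/W
Q = A·ΔT/R = 45.93 × 19.09 / 5.4508 = 160.86 W

160.9 W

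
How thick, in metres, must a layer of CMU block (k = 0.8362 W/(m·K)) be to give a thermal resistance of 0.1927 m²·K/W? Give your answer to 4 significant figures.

L = R·k = 0.1927 × 0.8362 = 0.16114 m

0.1611 m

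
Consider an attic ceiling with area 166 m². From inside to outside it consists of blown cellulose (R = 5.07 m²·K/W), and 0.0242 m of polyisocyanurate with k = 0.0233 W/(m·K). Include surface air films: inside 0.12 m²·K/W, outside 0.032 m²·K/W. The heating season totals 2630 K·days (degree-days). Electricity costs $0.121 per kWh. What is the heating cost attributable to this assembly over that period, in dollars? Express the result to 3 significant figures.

203 dollars

0.0242/0.0233 = 1.039
R_total = 0.12 + 5.07 + 1.039 + 0.032 = 6.261 m²·K/W
E = A × HDD × 24 / R / 1000 = 166 × 2630 × 24 / 6.261 / 1000 = 1674 kWh
Cost = 1674 × 0.121 = $202.5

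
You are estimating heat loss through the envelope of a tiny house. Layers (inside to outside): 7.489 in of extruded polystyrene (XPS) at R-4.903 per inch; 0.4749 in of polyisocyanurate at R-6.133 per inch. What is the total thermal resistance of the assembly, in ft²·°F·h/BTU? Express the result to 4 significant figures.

39.63 ft²·°F·h/BTU

7.489 × 4.903 = 36.719
0.4749 × 6.133 = 2.9126
R_total = 36.719 + 2.9126 = 39.631 ft²·°F·h/BTU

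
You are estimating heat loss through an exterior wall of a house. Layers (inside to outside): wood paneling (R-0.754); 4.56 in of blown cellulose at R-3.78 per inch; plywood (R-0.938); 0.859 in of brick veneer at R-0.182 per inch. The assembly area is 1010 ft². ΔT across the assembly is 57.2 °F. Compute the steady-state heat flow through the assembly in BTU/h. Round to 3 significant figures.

3030 BTU/h

4.56 × 3.78 = 17.24
0.859 × 0.182 = 0.1563
R_total = 0.754 + 17.24 + 0.938 + 0.1563 = 19.09 ft²·°F·h/BTU
Q = A·ΔT/R = 1010 × 57.2 / 19.09 = 3027 BTU/h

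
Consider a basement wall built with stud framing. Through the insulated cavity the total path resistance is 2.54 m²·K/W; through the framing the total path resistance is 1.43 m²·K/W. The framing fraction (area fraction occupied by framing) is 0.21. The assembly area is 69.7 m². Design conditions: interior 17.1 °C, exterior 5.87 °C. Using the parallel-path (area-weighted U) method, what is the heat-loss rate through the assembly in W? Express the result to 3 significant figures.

U_eff = 0.79/2.54 + 0.21/1.43 = 0.311 + 0.1469 = 0.4579
R_eff = 1/U_eff = 2.184 m²·K/W
Q = 69.7 × (17.1 − 5.87) / 2.184 = 358.4 W

358 W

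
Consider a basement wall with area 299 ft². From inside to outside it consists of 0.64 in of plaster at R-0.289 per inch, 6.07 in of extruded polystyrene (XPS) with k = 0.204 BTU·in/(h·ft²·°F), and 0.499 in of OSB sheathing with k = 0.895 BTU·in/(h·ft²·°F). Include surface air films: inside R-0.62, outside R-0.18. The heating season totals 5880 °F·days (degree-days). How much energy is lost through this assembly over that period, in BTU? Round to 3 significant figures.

1350000 BTU

0.64 × 0.289 = 0.185
6.07/0.204 = 29.75
0.499/0.895 = 0.5575
R_total = 0.62 + 0.185 + 29.75 + 0.5575 + 0.18 = 31.3 ft²·°F·h/BTU
E = A × HDD × 24 / R = 299 × 5880 × 24 / 31.3 = 1348000 BTU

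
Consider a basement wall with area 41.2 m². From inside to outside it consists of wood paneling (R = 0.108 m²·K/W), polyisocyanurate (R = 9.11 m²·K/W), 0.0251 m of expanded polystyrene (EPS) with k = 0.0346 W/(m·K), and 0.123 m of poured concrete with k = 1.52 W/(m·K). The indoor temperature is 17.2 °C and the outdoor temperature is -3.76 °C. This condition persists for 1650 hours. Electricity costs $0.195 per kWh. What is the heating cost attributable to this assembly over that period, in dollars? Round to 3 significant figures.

27.7 dollars

0.0251/0.0346 = 0.7254
0.123/1.52 = 0.08092
R_total = 0.108 + 9.11 + 0.7254 + 0.08092 = 10.02 m²·K/W
Q = 41.2 × (17.2 − (-3.76)) / 10.02 = 86.15 W
E = 86.15 W × 1650 h / 1000 = 142.1 kWh
Cost = 142.1 × 0.195 = $27.72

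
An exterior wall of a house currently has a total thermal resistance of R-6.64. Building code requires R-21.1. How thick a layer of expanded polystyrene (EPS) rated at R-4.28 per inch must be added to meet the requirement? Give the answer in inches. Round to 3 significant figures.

ΔR = 21.1 − 6.64 = 14.46 ft²·°F·h/BTU
L = ΔR / (R/in) = 14.46/4.28 = 3.379 in

3.38 in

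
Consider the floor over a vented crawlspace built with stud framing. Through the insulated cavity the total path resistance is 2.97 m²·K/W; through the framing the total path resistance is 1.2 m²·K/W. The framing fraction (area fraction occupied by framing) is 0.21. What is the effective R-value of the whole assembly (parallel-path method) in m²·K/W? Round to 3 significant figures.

U_eff = 0.79/2.97 + 0.21/1.2 = 0.266 + 0.175 = 0.441
R_eff = 1/U_eff = 2.268 m²·K/W

2.27 m²·K/W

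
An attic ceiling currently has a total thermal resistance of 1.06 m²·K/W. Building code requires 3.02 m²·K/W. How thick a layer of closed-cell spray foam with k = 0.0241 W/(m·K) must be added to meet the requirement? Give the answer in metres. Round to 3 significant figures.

0.0472 m

ΔR = 3.02 − 1.06 = 1.96 m²·K/W
L = ΔR × k = 1.96 × 0.0241 = 0.04724 m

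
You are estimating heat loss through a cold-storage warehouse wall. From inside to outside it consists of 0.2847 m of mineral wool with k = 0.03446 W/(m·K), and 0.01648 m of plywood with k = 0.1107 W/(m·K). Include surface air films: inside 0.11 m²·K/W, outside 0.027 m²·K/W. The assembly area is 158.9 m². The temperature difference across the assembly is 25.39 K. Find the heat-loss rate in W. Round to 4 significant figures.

472.0 W

0.2847/0.03446 = 8.2618
0.01648/0.1107 = 0.14887
R_total = 0.11 + 8.2618 + 0.14887 + 0.027 = 8.5476 m²·K/W
Q = A·ΔT/R = 158.9 × 25.39 / 8.5476 = 472 W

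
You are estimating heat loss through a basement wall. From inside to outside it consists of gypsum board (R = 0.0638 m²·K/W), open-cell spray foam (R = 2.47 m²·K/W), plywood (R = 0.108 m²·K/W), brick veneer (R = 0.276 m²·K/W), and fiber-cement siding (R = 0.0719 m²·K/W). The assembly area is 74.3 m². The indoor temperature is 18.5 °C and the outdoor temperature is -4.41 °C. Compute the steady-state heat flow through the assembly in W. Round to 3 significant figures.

569 W

R_total = 0.0638 + 2.47 + 0.108 + 0.276 + 0.0719 = 2.99 m²·K/W
Q = A·ΔT/R = 74.3 × (18.5 − (-4.41)) / 2.99 = 569.4 W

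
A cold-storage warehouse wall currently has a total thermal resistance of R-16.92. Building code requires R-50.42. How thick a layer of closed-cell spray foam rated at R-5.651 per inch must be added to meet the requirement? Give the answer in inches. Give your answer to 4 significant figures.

ΔR = 50.42 − 16.92 = 33.5 ft²·°F·h/BTU
L = ΔR / (R/in) = 33.5/5.651 = 5.9282 in

5.928 in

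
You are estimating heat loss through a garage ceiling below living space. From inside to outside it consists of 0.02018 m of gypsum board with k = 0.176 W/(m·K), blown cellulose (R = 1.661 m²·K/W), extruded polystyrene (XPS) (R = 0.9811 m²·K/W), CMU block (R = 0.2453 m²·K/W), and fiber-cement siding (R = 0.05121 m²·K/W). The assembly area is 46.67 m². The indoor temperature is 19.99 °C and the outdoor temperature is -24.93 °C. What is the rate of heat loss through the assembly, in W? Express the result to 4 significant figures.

686.6 W

0.02018/0.176 = 0.11466
R_total = 0.11466 + 1.661 + 0.9811 + 0.2453 + 0.05121 = 3.0533 m²·K/W
Q = A·ΔT/R = 46.67 × (19.99 − (-24.93)) / 3.0533 = 686.61 W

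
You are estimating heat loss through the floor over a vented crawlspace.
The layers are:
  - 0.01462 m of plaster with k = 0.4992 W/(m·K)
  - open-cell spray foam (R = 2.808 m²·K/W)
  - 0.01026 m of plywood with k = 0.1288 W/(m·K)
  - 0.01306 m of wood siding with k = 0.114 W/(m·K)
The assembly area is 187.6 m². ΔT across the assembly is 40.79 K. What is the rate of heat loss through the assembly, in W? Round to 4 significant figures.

0.01462/0.4992 = 0.029287
0.01026/0.1288 = 0.079658
0.01306/0.114 = 0.11456
R_total = 0.029287 + 2.808 + 0.079658 + 0.11456 = 3.0315 m²·K/W
Q = A·ΔT/R = 187.6 × 40.79 / 3.0315 = 2524.2 W

2524 W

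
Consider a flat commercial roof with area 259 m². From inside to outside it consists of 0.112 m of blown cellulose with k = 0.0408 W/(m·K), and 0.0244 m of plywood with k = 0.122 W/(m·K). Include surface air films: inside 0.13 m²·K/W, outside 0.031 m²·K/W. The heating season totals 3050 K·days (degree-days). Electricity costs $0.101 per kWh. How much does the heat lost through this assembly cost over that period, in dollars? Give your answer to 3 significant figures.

0.112/0.0408 = 2.745
0.0244/0.122 = 0.2
R_total = 0.13 + 2.745 + 0.2 + 0.031 = 3.106 m²·K/W
E = A × HDD × 24 / R / 1000 = 259 × 3050 × 24 / 3.106 / 1000 = 6104 kWh
Cost = 6104 × 0.101 = $616.5

616 dollars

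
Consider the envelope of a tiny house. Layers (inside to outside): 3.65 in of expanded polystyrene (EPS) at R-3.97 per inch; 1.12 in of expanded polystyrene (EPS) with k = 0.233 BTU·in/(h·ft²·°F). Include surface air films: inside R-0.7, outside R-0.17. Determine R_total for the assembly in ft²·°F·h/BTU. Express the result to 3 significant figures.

3.65 × 3.97 = 14.49
1.12/0.233 = 4.807
R_total = 0.7 + 14.49 + 4.807 + 0.17 = 20.17 ft²·°F·h/BTU

20.2 ft²·°F·h/BTU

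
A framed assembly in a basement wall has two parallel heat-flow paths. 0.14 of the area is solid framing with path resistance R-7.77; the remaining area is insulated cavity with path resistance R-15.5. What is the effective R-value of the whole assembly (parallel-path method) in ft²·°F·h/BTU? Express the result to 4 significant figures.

13.61 ft²·°F·h/BTU

U_eff = 0.86/15.5 + 0.14/7.77 = 0.055484 + 0.018018 = 0.073502
R_eff = 1/U_eff = 13.605 ft²·°F·h/BTU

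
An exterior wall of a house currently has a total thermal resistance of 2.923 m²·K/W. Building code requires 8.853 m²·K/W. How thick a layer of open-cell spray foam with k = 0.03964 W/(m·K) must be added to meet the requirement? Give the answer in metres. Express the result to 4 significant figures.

ΔR = 8.853 − 2.923 = 5.93 m²·K/W
L = ΔR × k = 5.93 × 0.03964 = 0.23507 m

0.2351 m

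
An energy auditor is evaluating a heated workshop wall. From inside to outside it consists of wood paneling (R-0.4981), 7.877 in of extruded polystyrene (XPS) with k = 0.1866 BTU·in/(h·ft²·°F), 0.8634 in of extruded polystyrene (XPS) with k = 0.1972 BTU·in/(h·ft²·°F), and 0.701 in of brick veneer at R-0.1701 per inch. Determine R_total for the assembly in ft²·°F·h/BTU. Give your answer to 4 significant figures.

7.877/0.1866 = 42.213
0.8634/0.1972 = 4.3783
0.701 × 0.1701 = 0.11924
R_total = 0.4981 + 42.213 + 4.3783 + 0.11924 = 47.209 ft²·°F·h/BTU

47.21 ft²·°F·h/BTU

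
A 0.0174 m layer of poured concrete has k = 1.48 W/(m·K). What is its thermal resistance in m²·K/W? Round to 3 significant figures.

R = L/k = 0.0174/1.48 = 0.01176 m²·K/W

0.0118 m²·K/W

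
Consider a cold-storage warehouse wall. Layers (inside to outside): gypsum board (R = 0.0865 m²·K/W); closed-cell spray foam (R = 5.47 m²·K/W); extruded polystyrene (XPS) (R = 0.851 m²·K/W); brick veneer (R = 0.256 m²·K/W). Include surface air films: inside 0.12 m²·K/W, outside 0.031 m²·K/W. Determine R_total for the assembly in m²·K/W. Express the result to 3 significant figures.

6.81 m²·K/W

R_total = 0.12 + 0.0865 + 5.47 + 0.851 + 0.256 + 0.031 = 6.814 m²·K/W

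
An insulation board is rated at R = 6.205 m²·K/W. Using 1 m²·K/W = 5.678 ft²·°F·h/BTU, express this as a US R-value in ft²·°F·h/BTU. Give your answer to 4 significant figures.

35.23 ft²·°F·h/BTU

R_US = 6.205 × 5.678 = 35.232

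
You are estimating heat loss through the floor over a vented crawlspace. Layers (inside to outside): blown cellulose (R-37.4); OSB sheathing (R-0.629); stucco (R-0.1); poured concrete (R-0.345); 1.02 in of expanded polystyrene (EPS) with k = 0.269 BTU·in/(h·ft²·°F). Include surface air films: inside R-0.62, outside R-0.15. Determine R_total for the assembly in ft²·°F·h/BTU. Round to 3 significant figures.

1.02/0.269 = 3.792
R_total = 0.62 + 37.4 + 0.629 + 0.1 + 0.345 + 3.792 + 0.15 = 43.04 ft²·°F·h/BTU

43.0 ft²·°F·h/BTU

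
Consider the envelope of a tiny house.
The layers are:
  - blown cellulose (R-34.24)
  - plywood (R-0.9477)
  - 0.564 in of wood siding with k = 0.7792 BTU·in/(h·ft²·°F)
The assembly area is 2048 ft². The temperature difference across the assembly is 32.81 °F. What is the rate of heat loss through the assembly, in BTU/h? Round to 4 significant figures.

1871 BTU/h

0.564/0.7792 = 0.72382
R_total = 34.24 + 0.9477 + 0.72382 = 35.912 ft²·°F·h/BTU
Q = A·ΔT/R = 2048 × 32.81 / 35.912 = 1871.1 BTU/h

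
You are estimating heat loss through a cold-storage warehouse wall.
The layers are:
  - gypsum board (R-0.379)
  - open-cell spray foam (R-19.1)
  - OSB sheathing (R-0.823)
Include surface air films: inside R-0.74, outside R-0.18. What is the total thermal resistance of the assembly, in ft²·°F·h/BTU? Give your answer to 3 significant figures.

21.2 ft²·°F·h/BTU

R_total = 0.74 + 0.379 + 19.1 + 0.823 + 0.18 = 21.22 ft²·°F·h/BTU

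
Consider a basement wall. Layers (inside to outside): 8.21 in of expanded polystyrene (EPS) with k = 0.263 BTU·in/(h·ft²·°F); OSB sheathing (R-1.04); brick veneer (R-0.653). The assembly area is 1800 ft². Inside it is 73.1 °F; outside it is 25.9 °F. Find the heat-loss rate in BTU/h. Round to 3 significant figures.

2580 BTU/h

8.21/0.263 = 31.22
R_total = 31.22 + 1.04 + 0.653 = 32.91 ft²·°F·h/BTU
Q = A·ΔT/R = 1800 × (73.1 − 25.9) / 32.91 = 2582 BTU/h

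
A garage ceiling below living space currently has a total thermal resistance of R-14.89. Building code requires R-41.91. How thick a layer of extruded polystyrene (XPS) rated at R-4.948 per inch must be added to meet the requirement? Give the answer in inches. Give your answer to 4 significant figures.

ΔR = 41.91 − 14.89 = 27.02 ft²·°F·h/BTU
L = ΔR / (R/in) = 27.02/4.948 = 5.4608 in

5.461 in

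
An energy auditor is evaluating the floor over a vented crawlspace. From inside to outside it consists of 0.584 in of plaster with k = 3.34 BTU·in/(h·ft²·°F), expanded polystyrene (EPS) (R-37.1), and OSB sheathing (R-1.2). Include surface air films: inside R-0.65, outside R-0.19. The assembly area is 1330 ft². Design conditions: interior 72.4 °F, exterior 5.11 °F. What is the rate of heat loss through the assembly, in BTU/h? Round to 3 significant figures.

0.584/3.34 = 0.1749
R_total = 0.65 + 0.1749 + 37.1 + 1.2 + 0.19 = 39.31 ft²·°F·h/BTU
Q = A·ΔT/R = 1330 × (72.4 − 5.11) / 39.31 = 2276 BTU/h

2280 BTU/h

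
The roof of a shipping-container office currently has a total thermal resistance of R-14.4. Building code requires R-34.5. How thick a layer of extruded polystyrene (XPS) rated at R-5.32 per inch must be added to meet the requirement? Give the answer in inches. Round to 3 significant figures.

3.78 in

ΔR = 34.5 − 14.4 = 20.1 ft²·°F·h/BTU
L = ΔR / (R/in) = 20.1/5.32 = 3.778 in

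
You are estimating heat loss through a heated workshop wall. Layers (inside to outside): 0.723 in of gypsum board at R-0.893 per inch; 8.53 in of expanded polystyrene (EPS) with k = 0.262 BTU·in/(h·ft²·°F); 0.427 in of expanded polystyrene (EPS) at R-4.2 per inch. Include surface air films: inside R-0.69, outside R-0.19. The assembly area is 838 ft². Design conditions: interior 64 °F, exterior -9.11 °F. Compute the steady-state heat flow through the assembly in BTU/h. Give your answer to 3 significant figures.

0.723 × 0.893 = 0.6456
8.53/0.262 = 32.56
0.427 × 4.2 = 1.793
R_total = 0.69 + 0.6456 + 32.56 + 1.793 + 0.19 = 35.88 ft²·°F·h/BTU
Q = A·ΔT/R = 838 × (64 − (-9.11)) / 35.88 = 1708 BTU/h

1710 BTU/h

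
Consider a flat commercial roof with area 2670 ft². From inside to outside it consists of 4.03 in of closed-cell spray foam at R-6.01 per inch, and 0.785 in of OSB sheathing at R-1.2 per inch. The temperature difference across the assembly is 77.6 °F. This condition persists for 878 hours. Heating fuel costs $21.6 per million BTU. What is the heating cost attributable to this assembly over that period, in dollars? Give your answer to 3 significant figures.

156 dollars

4.03 × 6.01 = 24.22
0.785 × 1.2 = 0.942
R_total = 24.22 + 0.942 = 25.16 ft²·°F·h/BTU
Q = 2670 × 77.6 / 25.16 = 8234 BTU/h
E = 8234 × 878 = 7230000 BTU
Cost = 7230000/10⁶ × 21.6 = $156.2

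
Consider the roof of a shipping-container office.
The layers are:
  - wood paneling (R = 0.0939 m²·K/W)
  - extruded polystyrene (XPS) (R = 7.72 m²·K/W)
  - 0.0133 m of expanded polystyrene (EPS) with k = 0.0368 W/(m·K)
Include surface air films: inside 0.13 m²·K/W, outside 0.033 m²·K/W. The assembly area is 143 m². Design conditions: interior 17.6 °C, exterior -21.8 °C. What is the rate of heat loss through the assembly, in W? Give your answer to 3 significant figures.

676 W

0.0133/0.0368 = 0.3614
R_total = 0.13 + 0.0939 + 7.72 + 0.3614 + 0.033 = 8.338 m²·K/W
Q = A·ΔT/R = 143 × (17.6 − (-21.8)) / 8.338 = 675.7 W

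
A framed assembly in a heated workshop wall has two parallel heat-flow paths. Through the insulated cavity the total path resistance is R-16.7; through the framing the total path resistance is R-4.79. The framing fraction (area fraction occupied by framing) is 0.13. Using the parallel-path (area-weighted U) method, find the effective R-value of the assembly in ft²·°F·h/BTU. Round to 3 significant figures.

U_eff = 0.87/16.7 + 0.13/4.79 = 0.0521 + 0.02714 = 0.07924
R_eff = 1/U_eff = 12.62 ft²·°F·h/BTU

12.6 ft²·°F·h/BTU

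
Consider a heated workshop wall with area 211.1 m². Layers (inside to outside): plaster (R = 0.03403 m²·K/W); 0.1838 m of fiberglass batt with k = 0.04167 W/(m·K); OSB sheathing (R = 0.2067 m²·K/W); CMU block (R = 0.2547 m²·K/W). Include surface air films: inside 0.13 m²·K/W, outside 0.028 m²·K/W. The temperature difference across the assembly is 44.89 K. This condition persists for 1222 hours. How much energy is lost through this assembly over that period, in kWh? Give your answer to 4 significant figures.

0.1838/0.04167 = 4.4108
R_total = 0.13 + 0.03403 + 4.4108 + 0.2067 + 0.2547 + 0.028 = 5.0643 m²·K/W
Q = 211.1 × 44.89 / 5.0643 = 1871.2 W
E = 1871.2 W × 1222 h / 1000 = 2286.6 kWh

2287 kWh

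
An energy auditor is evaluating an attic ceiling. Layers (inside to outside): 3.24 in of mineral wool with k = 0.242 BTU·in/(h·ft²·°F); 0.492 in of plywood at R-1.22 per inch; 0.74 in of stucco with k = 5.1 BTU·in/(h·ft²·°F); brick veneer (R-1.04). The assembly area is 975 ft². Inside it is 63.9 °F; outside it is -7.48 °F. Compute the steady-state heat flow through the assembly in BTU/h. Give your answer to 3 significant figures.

3.24/0.242 = 13.39
0.492 × 1.22 = 0.6002
0.74/5.1 = 0.1451
R_total = 13.39 + 0.6002 + 0.1451 + 1.04 = 15.17 ft²·°F·h/BTU
Q = A·ΔT/R = 975 × (63.9 − (-7.48)) / 15.17 = 4587 BTU/h

4590 BTU/h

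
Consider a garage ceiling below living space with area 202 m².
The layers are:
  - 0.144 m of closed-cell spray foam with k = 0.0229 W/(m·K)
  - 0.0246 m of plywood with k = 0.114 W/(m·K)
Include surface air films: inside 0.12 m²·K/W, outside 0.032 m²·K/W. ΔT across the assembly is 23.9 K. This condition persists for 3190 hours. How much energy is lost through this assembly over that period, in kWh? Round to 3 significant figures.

2310 kWh

0.144/0.0229 = 6.288
0.0246/0.114 = 0.2158
R_total = 0.12 + 6.288 + 0.2158 + 0.032 = 6.656 m²·K/W
Q = 202 × 23.9 / 6.656 = 725.3 W
E = 725.3 W × 3190 h / 1000 = 2314 kWh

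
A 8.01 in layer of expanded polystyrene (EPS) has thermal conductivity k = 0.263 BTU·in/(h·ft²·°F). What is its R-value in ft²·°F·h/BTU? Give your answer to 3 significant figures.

30.5 ft²·°F·h/BTU

R = L/k = 8.01/0.263 = 30.46 ft²·°F·h/BTU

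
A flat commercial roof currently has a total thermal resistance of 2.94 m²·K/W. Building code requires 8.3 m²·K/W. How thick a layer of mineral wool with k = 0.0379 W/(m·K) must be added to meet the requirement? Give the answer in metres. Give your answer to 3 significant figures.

ΔR = 8.3 − 2.94 = 5.36 m²·K/W
L = ΔR × k = 5.36 × 0.0379 = 0.2031 m

0.203 m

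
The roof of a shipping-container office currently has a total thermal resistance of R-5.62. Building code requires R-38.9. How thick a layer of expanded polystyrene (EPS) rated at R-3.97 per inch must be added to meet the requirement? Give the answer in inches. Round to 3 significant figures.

ΔR = 38.9 − 5.62 = 33.28 ft²·°F·h/BTU
L = ΔR / (R/in) = 33.28/3.97 = 8.383 in

8.38 in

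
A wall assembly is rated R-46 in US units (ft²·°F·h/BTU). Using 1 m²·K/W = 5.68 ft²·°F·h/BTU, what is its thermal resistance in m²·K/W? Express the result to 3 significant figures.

8.10 m²·K/W

R_SI = 46/5.68 = 8.099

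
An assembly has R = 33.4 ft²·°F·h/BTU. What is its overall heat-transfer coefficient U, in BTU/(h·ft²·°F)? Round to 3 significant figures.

U = 1/R = 1/33.4 = 0.02994

0.0299 BTU/(h·ft²·°F)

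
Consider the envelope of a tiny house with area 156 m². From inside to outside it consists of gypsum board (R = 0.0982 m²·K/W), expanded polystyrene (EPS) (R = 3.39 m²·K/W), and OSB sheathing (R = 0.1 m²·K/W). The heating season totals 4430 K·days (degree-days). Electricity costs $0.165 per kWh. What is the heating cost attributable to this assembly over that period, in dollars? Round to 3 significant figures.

R_total = 0.0982 + 3.39 + 0.1 = 3.588 m²·K/W
E = A × HDD × 24 / R / 1000 = 156 × 4430 × 24 / 3.588 / 1000 = 4622 kWh
Cost = 4622 × 0.165 = $762.7

763 dollars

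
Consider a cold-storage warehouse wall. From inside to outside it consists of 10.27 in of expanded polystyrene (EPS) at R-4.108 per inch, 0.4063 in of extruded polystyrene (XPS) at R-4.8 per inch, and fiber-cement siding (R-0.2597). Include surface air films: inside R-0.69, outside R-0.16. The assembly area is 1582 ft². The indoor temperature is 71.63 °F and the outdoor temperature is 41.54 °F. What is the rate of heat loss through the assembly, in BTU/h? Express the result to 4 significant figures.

10.27 × 4.108 = 42.189
0.4063 × 4.8 = 1.9502
R_total = 0.69 + 42.189 + 1.9502 + 0.2597 + 0.16 = 45.249 ft²·°F·h/BTU
Q = A·ΔT/R = 1582 × (71.63 − 41.54) / 45.249 = 1052 BTU/h

1052 BTU/h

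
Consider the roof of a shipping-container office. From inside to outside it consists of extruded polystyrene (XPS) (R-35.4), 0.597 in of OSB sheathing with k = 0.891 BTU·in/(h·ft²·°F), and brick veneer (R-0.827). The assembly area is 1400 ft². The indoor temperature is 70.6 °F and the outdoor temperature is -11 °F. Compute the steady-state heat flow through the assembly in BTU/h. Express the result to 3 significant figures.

3100 BTU/h

0.597/0.891 = 0.67
R_total = 35.4 + 0.67 + 0.827 = 36.9 ft²·°F·h/BTU
Q = A·ΔT/R = 1400 × (70.6 − (-11)) / 36.9 = 3096 BTU/h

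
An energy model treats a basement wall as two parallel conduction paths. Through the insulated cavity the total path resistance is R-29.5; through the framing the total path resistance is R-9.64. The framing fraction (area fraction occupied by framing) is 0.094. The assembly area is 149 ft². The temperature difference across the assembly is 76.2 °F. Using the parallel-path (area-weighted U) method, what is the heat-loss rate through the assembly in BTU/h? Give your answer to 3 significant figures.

459 BTU/h

U_eff = 0.906/29.5 + 0.094/9.64 = 0.03071 + 0.009751 = 0.04046
R_eff = 1/U_eff = 24.71 ft²·°F·h/BTU
Q = 149 × 76.2 / 24.71 = 459.4 BTU/h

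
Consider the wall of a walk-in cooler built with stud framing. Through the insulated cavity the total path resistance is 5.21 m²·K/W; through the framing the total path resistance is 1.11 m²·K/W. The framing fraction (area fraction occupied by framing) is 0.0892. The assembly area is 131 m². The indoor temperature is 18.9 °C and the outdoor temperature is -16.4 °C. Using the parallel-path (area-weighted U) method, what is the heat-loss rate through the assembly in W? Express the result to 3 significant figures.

1180 W

U_eff = 0.9108/5.21 + 0.0892/1.11 = 0.1748 + 0.08036 = 0.2552
R_eff = 1/U_eff = 3.919 m²·K/W
Q = 131 × (18.9 − (-16.4)) / 3.919 = 1180 W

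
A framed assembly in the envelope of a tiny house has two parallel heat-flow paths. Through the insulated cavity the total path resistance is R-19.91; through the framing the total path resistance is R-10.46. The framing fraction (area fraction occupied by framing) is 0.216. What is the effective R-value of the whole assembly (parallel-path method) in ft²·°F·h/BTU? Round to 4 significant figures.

16.66 ft²·°F·h/BTU

U_eff = 0.784/19.91 + 0.216/10.46 = 0.039377 + 0.02065 = 0.060027
R_eff = 1/U_eff = 16.659 ft²·°F·h/BTU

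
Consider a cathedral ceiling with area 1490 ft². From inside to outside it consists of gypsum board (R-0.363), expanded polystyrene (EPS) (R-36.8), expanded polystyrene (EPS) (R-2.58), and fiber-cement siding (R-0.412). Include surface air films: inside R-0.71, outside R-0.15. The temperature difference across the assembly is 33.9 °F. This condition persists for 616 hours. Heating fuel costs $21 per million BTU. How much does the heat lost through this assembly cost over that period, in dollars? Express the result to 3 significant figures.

R_total = 0.71 + 0.363 + 36.8 + 2.58 + 0.412 + 0.15 = 41.02 ft²·°F·h/BTU
Q = 1490 × 33.9 / 41.02 = 1232 BTU/h
E = 1232 × 616 = 758600 BTU
Cost = 758600/10⁶ × 21 = $15.93

15.9 dollars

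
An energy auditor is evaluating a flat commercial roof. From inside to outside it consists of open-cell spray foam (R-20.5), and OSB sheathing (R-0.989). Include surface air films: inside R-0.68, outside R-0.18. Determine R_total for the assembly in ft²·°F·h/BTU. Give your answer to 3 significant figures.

22.3 ft²·°F·h/BTU

R_total = 0.68 + 20.5 + 0.989 + 0.18 = 22.35 ft²·°F·h/BTU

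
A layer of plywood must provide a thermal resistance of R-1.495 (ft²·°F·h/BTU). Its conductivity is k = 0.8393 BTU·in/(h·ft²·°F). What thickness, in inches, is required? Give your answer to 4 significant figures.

1.255 in

L = R × k = 1.495 × 0.8393 = 1.2548 in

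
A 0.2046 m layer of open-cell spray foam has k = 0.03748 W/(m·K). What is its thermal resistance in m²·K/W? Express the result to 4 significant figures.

5.459 m²·K/W

R = L/k = 0.2046/0.03748 = 5.4589 m²·K/W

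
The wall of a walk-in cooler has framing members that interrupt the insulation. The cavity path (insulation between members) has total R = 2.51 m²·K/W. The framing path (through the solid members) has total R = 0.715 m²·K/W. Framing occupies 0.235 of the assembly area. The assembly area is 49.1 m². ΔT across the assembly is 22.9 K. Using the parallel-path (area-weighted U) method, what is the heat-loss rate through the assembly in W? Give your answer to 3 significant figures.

U_eff = 0.765/2.51 + 0.235/0.715 = 0.3048 + 0.3287 = 0.6335
R_eff = 1/U_eff = 1.579 m²·K/W
Q = 49.1 × 22.9 / 1.579 = 712.2 W

712 W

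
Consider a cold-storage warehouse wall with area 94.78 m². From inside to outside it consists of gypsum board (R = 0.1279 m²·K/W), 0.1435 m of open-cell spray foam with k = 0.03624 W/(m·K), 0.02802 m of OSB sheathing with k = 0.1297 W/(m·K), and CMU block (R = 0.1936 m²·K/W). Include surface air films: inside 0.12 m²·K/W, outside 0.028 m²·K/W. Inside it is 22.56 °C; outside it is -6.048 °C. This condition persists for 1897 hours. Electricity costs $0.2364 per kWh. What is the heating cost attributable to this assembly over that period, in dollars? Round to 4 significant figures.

0.1435/0.03624 = 3.9597
0.02802/0.1297 = 0.21604
R_total = 0.12 + 0.1279 + 3.9597 + 0.21604 + 0.1936 + 0.028 = 4.6453 m²·K/W
Q = 94.78 × (22.56 − (-6.048)) / 4.6453 = 583.71 W
E = 583.71 W × 1897 h / 1000 = 1107.3 kWh
Cost = 1107.3 × 0.2364 = $261.76

261.8 dollars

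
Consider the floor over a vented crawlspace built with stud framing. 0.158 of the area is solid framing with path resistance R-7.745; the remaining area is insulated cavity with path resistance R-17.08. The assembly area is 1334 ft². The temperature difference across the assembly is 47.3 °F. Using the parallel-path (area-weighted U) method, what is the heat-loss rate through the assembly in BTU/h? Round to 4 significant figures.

U_eff = 0.842/17.08 + 0.158/7.745 = 0.049297 + 0.0204 = 0.069698
R_eff = 1/U_eff = 14.348 ft²·°F·h/BTU
Q = 1334 × 47.3 / 14.348 = 4397.8 BTU/h

4398 BTU/h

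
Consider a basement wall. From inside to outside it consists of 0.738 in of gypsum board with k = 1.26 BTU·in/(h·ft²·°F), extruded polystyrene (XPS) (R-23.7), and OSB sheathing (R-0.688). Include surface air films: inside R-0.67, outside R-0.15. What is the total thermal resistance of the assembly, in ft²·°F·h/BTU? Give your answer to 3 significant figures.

25.8 ft²·°F·h/BTU

0.738/1.26 = 0.5857
R_total = 0.67 + 0.5857 + 23.7 + 0.688 + 0.15 = 25.79 ft²·°F·h/BTU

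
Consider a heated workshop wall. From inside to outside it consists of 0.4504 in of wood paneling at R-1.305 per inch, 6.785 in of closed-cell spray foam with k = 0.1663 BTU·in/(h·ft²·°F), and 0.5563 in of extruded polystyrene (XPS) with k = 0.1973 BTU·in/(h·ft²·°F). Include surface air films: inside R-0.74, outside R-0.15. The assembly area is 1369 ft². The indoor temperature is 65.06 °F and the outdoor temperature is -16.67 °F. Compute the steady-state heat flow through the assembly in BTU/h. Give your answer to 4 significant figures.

2481 BTU/h

0.4504 × 1.305 = 0.58777
6.785/0.1663 = 40.8
0.5563/0.1973 = 2.8196
R_total = 0.74 + 0.58777 + 40.8 + 2.8196 + 0.15 = 45.097 ft²·°F·h/BTU
Q = A·ΔT/R = 1369 × (65.06 − (-16.67)) / 45.097 = 2481.1 BTU/h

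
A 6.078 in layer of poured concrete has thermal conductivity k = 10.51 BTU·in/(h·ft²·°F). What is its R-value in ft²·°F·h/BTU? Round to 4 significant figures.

0.5783 ft²·°F·h/BTU

R = L/k = 6.078/10.51 = 0.57831 ft²·°F·h/BTU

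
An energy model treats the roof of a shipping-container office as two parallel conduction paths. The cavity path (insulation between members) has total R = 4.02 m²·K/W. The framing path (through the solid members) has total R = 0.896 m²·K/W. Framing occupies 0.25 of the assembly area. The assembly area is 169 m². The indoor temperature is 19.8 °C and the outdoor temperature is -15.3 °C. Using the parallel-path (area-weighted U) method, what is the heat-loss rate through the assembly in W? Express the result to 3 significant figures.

U_eff = 0.75/4.02 + 0.25/0.896 = 0.1866 + 0.279 = 0.4656
R_eff = 1/U_eff = 2.148 m²·K/W
Q = 169 × (19.8 − (-15.3)) / 2.148 = 2762 W

2760 W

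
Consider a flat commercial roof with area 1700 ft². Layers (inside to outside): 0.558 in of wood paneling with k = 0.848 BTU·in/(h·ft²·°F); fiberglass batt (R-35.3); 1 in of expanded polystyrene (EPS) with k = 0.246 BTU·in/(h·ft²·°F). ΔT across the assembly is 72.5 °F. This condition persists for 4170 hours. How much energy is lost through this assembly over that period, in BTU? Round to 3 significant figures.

0.558/0.848 = 0.658
1/0.246 = 4.065
R_total = 0.658 + 35.3 + 4.065 = 40.02 ft²·°F·h/BTU
Q = 1700 × 72.5 / 40.02 = 3079 BTU/h
E = 3079 × 4170 = 12840000 BTU

12800000 BTU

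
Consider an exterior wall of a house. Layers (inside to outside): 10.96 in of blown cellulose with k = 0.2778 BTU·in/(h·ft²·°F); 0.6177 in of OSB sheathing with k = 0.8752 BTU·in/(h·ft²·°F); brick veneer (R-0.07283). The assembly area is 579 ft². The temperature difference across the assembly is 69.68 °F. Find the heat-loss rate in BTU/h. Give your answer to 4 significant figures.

1003 BTU/h

10.96/0.2778 = 39.453
0.6177/0.8752 = 0.70578
R_total = 39.453 + 0.70578 + 0.07283 = 40.231 ft²·°F·h/BTU
Q = A·ΔT/R = 579 × 69.68 / 40.231 = 1002.8 BTU/h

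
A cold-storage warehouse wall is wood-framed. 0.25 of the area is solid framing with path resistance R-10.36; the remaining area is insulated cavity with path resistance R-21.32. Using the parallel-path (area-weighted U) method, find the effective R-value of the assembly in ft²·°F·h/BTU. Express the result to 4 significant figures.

16.86 ft²·°F·h/BTU

U_eff = 0.75/21.32 + 0.25/10.36 = 0.035178 + 0.024131 = 0.05931
R_eff = 1/U_eff = 16.861 ft²·°F·h/BTU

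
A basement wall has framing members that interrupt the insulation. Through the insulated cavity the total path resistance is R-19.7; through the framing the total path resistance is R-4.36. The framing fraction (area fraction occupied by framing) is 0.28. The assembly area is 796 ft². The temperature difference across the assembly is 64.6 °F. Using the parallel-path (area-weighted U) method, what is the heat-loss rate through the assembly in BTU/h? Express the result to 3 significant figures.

5180 BTU/h

U_eff = 0.72/19.7 + 0.28/4.36 = 0.03655 + 0.06422 = 0.1008
R_eff = 1/U_eff = 9.924 ft²·°F·h/BTU
Q = 796 × 64.6 / 9.924 = 5182 BTU/h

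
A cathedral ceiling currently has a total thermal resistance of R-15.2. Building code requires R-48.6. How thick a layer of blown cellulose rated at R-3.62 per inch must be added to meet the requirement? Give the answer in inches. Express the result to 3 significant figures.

ΔR = 48.6 − 15.2 = 33.4 ft²·°F·h/BTU
L = ΔR / (R/in) = 33.4/3.62 = 9.227 in

9.23 in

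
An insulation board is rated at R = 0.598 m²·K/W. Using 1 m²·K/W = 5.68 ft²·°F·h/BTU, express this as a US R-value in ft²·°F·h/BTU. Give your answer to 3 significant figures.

R_US = 0.598 × 5.68 = 3.397

3.40 ft²·°F·h/BTU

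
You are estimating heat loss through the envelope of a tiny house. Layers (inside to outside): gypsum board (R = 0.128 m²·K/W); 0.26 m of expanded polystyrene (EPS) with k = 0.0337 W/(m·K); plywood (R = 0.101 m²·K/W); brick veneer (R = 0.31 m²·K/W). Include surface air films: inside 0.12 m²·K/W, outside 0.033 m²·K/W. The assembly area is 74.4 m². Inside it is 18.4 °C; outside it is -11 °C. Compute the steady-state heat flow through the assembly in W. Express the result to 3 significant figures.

0.26/0.0337 = 7.715
R_total = 0.12 + 0.128 + 7.715 + 0.101 + 0.31 + 0.033 = 8.407 m²·K/W
Q = A·ΔT/R = 74.4 × (18.4 − (-11)) / 8.407 = 260.2 W

260 W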